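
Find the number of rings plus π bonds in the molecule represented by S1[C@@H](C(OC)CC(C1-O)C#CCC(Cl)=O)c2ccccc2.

8

Molecular formula from the SMILES: C16H17ClO3S.
DoU = (2C + 2 + N − H − X)/2 = (2·16 + 2 + 0 − 17 − 1)/2 = 16/2 = 8.
(Structurally: 2 ring(s) + 6 π bond(s) = 8.)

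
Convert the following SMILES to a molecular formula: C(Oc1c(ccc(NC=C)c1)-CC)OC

C12H17NO2

Heavy atoms from the SMILES: 12 C, 1 N, 2 O.
Implicit hydrogens by atom environment:
  3 × C: 2 H each → 6
  3 × C (aromatic): 1 H each → 3
  3 × C (aromatic): no H
  2 × C: 3 H each → 6
  2 × O: no H
  1 × C: 1 H
  1 × N: 1 H
  Total hydrogens = 17.
Molecular formula: C12H17NO2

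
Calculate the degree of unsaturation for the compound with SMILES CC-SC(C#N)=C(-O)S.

Molecular formula from the SMILES: C5H7NOS2.
DoU = (2C + 2 + N − H − X)/2 = (2·5 + 2 + 1 − 7 − 0)/2 = 6/2 = 3.
(Structurally: 0 ring(s) + 3 π bond(s) = 3.)

3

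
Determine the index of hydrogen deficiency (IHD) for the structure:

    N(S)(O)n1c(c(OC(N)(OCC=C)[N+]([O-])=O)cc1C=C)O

Molecular formula from the SMILES: C10H14N4O6S.
DoU = (2C + 2 + N − H − X)/2 = (2·10 + 2 + 4 − 14 − 0)/2 = 12/2 = 6.
(Structurally: 1 ring(s) + 5 π bond(s) = 6.)

6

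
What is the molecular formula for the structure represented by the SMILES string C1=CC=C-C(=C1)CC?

Heavy atoms from the SMILES: 8 C.
Implicit hydrogens by atom environment:
  5 × C (aromatic): 1 H each → 5
  1 × C: 3 H
  1 × C: 2 H
  1 × C (aromatic): no H
  Total hydrogens = 10.
Molecular formula: C8H10

C8H10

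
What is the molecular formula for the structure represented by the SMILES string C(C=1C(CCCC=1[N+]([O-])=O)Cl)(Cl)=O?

C7H7Cl2NO3

Heavy atoms from the SMILES: 7 C, 2 Cl, 1 N, 3 O.
Implicit hydrogens by atom environment:
  3 × C: 2 H each → 6
  3 × C: no H
  2 × Cl: no H
  2 × O: no H
  1 × C: 1 H
  1 × N (charge +1): no H
  1 × O (charge -1): no H
  Total hydrogens = 7.
Molecular formula: C7H7Cl2NO3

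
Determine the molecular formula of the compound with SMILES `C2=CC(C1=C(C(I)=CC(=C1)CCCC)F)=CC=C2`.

Heavy atoms from the SMILES: 16 C, 1 F, 1 I.
Implicit hydrogens by atom environment:
  7 × C (aromatic): 1 H each → 7
  5 × C (aromatic): no H
  3 × C: 2 H each → 6
  1 × C: 3 H
  1 × F: no H
  1 × I: no H
  Total hydrogens = 16.
Molecular formula: C16H16FI

C16H16FI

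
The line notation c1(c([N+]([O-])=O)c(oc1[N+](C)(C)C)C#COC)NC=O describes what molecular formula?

C11H14N3O5+

Heavy atoms from the SMILES: 11 C, 3 N, 5 O.
Implicit hydrogens by atom environment:
  4 × C: 3 H each → 12
  4 × C (aromatic): no H
  3 × O: no H
  2 × C: no H
  2 × N (charge +1): no H
  1 × C: 1 H
  1 × N: 1 H
  1 × O (aromatic): no H
  1 × O (charge -1): no H
  Total hydrogens = 14.
Net charge +1.
Molecular formula: C11H14N3O5+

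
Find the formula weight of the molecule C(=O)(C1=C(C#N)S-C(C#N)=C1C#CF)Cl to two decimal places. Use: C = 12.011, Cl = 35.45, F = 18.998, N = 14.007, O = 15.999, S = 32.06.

Molecular formula: C9ClFN2OS.
M = 9×12.011 + 1×35.45 + 1×18.998 + 2×14.007 + 1×15.999 + 1×32.06 = 238.62 g/mol.

238.62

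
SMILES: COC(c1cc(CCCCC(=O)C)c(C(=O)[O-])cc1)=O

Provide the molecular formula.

Heavy atoms from the SMILES: 15 C, 5 O.
Implicit hydrogens by atom environment:
  4 × C: 2 H each → 8
  4 × O: no H
  3 × C (aromatic): 1 H each → 3
  3 × C (aromatic): no H
  3 × C: no H
  2 × C: 3 H each → 6
  1 × O (charge -1): no H
  Total hydrogens = 17.
Net charge -1.
Molecular formula: C15H17O5-

C15H17O5-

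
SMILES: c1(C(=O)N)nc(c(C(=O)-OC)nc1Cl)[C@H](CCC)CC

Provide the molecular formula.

Heavy atoms from the SMILES: 13 C, 1 Cl, 3 N, 3 O.
Implicit hydrogens by atom environment:
  4 × C (aromatic): no H
  3 × C: 3 H each → 9
  3 × C: 2 H each → 6
  3 × O: no H
  2 × C: no H
  2 × N (aromatic): no H
  1 × C: 1 H
  1 × Cl: no H
  1 × N: 2 H
  Total hydrogens = 18.
Molecular formula: C13H18ClN3O3

C13H18ClN3O3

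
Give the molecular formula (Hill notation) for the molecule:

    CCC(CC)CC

C7H16

Heavy atoms from the SMILES: 7 C.
Implicit hydrogens by atom environment:
  3 × C: 3 H each → 9
  3 × C: 2 H each → 6
  1 × C: 1 H
  Total hydrogens = 16.
Molecular formula: C7H16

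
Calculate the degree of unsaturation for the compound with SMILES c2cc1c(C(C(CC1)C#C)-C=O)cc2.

Molecular formula from the SMILES: C13H12O.
DoU = (2C + 2 + N − H − X)/2 = (2·13 + 2 + 0 − 12 − 0)/2 = 16/2 = 8.
(Structurally: 2 ring(s) + 6 π bond(s) = 8.)

8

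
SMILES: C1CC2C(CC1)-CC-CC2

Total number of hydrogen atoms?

18

Hydrogens are implicit in SMILES; fill each atom to its normal valence:
  8 × C: 2 H each → 16
  2 × C: 1 H each → 2
  Total hydrogens = 18.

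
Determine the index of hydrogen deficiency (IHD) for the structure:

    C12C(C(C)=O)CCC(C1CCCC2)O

3

Molecular formula from the SMILES: C12H20O2.
DoU = (2C + 2 + N − H − X)/2 = (2·12 + 2 + 0 − 20 − 0)/2 = 6/2 = 3.
(Structurally: 2 ring(s) + 1 π bond(s) = 3.)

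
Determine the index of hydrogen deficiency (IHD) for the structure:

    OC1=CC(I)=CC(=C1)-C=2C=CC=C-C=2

8

Molecular formula from the SMILES: C12H9IO.
DoU = (2C + 2 + N − H − X)/2 = (2·12 + 2 + 0 − 9 − 1)/2 = 16/2 = 8.
(Structurally: 2 ring(s) + 6 π bond(s) = 8.)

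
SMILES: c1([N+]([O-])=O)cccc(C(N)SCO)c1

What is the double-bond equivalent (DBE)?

5

Molecular formula from the SMILES: C8H10N2O3S.
DoU = (2C + 2 + N − H − X)/2 = (2·8 + 2 + 2 − 10 − 0)/2 = 10/2 = 5.
(Structurally: 1 ring(s) + 4 π bond(s) = 5.)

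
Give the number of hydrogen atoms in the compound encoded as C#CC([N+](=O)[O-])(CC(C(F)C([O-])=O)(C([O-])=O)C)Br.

Hydrogens are implicit in SMILES; fill each atom to its normal valence:
  5 × C: no H
  3 × O: no H
  3 × O (charge -1): no H
  2 × C: 1 H each → 2
  1 × Br: no H
  1 × C: 3 H
  1 × C: 2 H
  1 × F: no H
  1 × N (charge +1): no H
  Total hydrogens = 7.

7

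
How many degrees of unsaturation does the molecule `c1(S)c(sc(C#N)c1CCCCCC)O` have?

Molecular formula from the SMILES: C11H15NOS2.
DoU = (2C + 2 + N − H − X)/2 = (2·11 + 2 + 1 − 15 − 0)/2 = 10/2 = 5.
(Structurally: 1 ring(s) + 4 π bond(s) = 5.)

5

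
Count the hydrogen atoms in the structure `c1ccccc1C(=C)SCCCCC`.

18

Hydrogens are implicit in SMILES; fill each atom to its normal valence:
  5 × C: 2 H each → 10
  5 × C (aromatic): 1 H each → 5
  1 × C: 3 H
  1 × C: no H
  1 × C (aromatic): no H
  1 × S: no H
  Total hydrogens = 18.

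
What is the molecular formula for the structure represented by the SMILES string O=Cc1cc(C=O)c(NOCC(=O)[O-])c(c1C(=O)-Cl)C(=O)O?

Heavy atoms from the SMILES: 12 C, 1 Cl, 1 N, 8 O.
Implicit hydrogens by atom environment:
  6 × O: no H
  5 × C (aromatic): no H
  3 × C: no H
  2 × C: 1 H each → 2
  1 × C: 2 H
  1 × C (aromatic): 1 H
  1 × Cl: no H
  1 × N: 1 H
  1 × O: 1 H
  1 × O (charge -1): no H
  Total hydrogens = 7.
Net charge -1.
Molecular formula: C12H7ClNO8-

C12H7ClNO8-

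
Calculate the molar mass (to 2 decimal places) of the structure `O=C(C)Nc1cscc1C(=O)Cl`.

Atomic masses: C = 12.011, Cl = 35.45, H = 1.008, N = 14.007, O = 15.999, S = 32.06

203.64

Molecular formula: C7H6ClNO2S.
M = 7×12.011 + 1×35.45 + 6×1.008 + 1×14.007 + 2×15.999 + 1×32.06 = 203.64 g/mol.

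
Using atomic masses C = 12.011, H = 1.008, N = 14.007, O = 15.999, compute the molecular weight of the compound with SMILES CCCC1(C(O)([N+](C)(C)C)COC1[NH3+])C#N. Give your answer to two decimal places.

229.32

Molecular formula: [C11H23N3O2]2+.
M = 11×12.011 + 23×1.008 + 3×14.007 + 2×15.999 = 229.32 g/mol.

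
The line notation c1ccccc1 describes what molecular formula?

Heavy atoms from the SMILES: 6 C.
Implicit hydrogens by atom environment:
  6 × C (aromatic): 1 H each → 6
  Total hydrogens = 6.
Molecular formula: C6H6

C6H6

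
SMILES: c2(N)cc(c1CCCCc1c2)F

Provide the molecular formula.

Heavy atoms from the SMILES: 10 C, 1 F, 1 N.
Implicit hydrogens by atom environment:
  4 × C: 2 H each → 8
  4 × C (aromatic): no H
  2 × C (aromatic): 1 H each → 2
  1 × F: no H
  1 × N: 2 H
  Total hydrogens = 12.
Molecular formula: C10H12FN

C10H12FN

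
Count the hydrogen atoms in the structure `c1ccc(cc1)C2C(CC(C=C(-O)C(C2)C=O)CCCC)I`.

25

Hydrogens are implicit in SMILES; fill each atom to its normal valence:
  6 × C: 1 H each → 6
  5 × C: 2 H each → 10
  5 × C (aromatic): 1 H each → 5
  1 × C: 3 H
  1 × C: no H
  1 × C (aromatic): no H
  1 × I: no H
  1 × O: 1 H
  1 × O: no H
  Total hydrogens = 25.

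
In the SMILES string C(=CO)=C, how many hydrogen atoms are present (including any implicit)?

4

Hydrogens are implicit in SMILES; fill each atom to its normal valence:
  1 × C: 2 H
  1 × C: 1 H
  1 × C: no H
  1 × O: 1 H
  Total hydrogens = 4.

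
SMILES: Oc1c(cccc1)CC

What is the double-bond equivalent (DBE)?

Molecular formula from the SMILES: C8H10O.
DoU = (2C + 2 + N − H − X)/2 = (2·8 + 2 + 0 − 10 − 0)/2 = 8/2 = 4.
(Structurally: 1 ring(s) + 3 π bond(s) = 4.)

4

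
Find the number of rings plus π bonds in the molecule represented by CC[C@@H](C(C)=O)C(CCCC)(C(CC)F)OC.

1

Molecular formula from the SMILES: C14H27FO2.
DoU = (2C + 2 + N − H − X)/2 = (2·14 + 2 + 0 − 27 − 1)/2 = 2/2 = 1.
(Structurally: 0 ring(s) + 1 π bond(s) = 1.)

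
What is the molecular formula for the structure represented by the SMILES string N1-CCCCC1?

Heavy atoms from the SMILES: 5 C, 1 N.
Implicit hydrogens by atom environment:
  5 × C: 2 H each → 10
  1 × N: 1 H
  Total hydrogens = 11.
Molecular formula: C5H11N

C5H11N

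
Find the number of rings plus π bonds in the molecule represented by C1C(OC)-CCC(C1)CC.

Molecular formula from the SMILES: C9H18O.
DoU = (2C + 2 + N − H − X)/2 = (2·9 + 2 + 0 − 18 − 0)/2 = 2/2 = 1.
(Structurally: 1 ring(s) + 0 π bond(s) = 1.)

1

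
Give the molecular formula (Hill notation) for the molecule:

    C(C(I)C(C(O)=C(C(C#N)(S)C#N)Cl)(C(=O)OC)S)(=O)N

C10H9ClIN3O4S2

Heavy atoms from the SMILES: 10 C, 1 Cl, 1 I, 3 N, 4 O, 2 S.
Implicit hydrogens by atom environment:
  8 × C: no H
  3 × O: no H
  2 × N: no H
  2 × S: 1 H each → 2
  1 × C: 3 H
  1 × C: 1 H
  1 × Cl: no H
  1 × I: no H
  1 × N: 2 H
  1 × O: 1 H
  Total hydrogens = 9.
Molecular formula: C10H9ClIN3O4S2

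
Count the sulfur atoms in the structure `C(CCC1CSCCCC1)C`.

The symbol for sulfur appears 1 time in the SMILES.

1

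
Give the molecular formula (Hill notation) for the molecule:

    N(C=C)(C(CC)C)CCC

Heavy atoms from the SMILES: 9 C, 1 N.
Implicit hydrogens by atom environment:
  4 × C: 2 H each → 8
  3 × C: 3 H each → 9
  2 × C: 1 H each → 2
  1 × N: no H
  Total hydrogens = 19.
Molecular formula: C9H19N

C9H19N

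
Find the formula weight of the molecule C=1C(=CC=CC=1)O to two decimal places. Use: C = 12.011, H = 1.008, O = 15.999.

Molecular formula: C6H6O.
M = 6×12.011 + 6×1.008 + 1×15.999 = 94.11 g/mol.

94.11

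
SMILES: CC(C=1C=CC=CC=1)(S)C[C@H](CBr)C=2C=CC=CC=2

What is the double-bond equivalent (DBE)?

Molecular formula from the SMILES: C17H19BrS.
DoU = (2C + 2 + N − H − X)/2 = (2·17 + 2 + 0 − 19 − 1)/2 = 16/2 = 8.
(Structurally: 2 ring(s) + 6 π bond(s) = 8.)

8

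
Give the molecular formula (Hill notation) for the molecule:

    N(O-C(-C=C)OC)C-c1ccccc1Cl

Heavy atoms from the SMILES: 11 C, 1 Cl, 1 N, 2 O.
Implicit hydrogens by atom environment:
  4 × C (aromatic): 1 H each → 4
  2 × C: 2 H each → 4
  2 × C: 1 H each → 2
  2 × C (aromatic): no H
  2 × O: no H
  1 × C: 3 H
  1 × Cl: no H
  1 × N: 1 H
  Total hydrogens = 14.
Molecular formula: C11H14ClNO2

C11H14ClNO2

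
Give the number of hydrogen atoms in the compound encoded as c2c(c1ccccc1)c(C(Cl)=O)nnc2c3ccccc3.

Hydrogens are implicit in SMILES; fill each atom to its normal valence:
  11 × C (aromatic): 1 H each → 11
  5 × C (aromatic): no H
  2 × N (aromatic): no H
  1 × C: no H
  1 × Cl: no H
  1 × O: no H
  Total hydrogens = 11.

11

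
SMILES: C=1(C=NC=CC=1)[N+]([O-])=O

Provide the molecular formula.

C5H4N2O2

Heavy atoms from the SMILES: 5 C, 2 N, 2 O.
Implicit hydrogens by atom environment:
  4 × C (aromatic): 1 H each → 4
  1 × C (aromatic): no H
  1 × N (aromatic): no H
  1 × N (charge +1): no H
  1 × O: no H
  1 × O (charge -1): no H
  Total hydrogens = 4.
Molecular formula: C5H4N2O2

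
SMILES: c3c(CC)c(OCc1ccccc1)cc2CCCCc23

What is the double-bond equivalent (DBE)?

9

Molecular formula from the SMILES: C19H22O.
DoU = (2C + 2 + N − H − X)/2 = (2·19 + 2 + 0 − 22 − 0)/2 = 18/2 = 9.
(Structurally: 3 ring(s) + 6 π bond(s) = 9.)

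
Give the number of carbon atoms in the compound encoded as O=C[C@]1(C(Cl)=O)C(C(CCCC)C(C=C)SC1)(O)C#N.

The symbol for carbon appears 14 times in the SMILES. (Cl is a single chlorine, not C + l.)

14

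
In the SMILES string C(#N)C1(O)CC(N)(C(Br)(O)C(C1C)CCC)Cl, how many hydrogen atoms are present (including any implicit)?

18

Hydrogens are implicit in SMILES; fill each atom to its normal valence:
  4 × C: no H
  3 × C: 2 H each → 6
  2 × C: 3 H each → 6
  2 × C: 1 H each → 2
  2 × O: 1 H each → 2
  1 × Br: no H
  1 × Cl: no H
  1 × N: 2 H
  1 × N: no H
  Total hydrogens = 18.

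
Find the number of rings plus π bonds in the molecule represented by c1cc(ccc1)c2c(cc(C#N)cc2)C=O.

Molecular formula from the SMILES: C14H9NO.
DoU = (2C + 2 + N − H − X)/2 = (2·14 + 2 + 1 − 9 − 0)/2 = 22/2 = 11.
(Structurally: 2 ring(s) + 9 π bond(s) = 11.)

11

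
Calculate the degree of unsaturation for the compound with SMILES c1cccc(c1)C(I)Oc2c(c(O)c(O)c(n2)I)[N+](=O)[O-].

9

Molecular formula from the SMILES: C12H8I2N2O5.
DoU = (2C + 2 + N − H − X)/2 = (2·12 + 2 + 2 − 8 − 2)/2 = 18/2 = 9.
(Structurally: 2 ring(s) + 7 π bond(s) = 9.)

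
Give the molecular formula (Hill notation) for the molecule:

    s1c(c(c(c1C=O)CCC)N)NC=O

Heavy atoms from the SMILES: 9 C, 2 N, 2 O, 1 S.
Implicit hydrogens by atom environment:
  4 × C (aromatic): no H
  2 × C: 2 H each → 4
  2 × C: 1 H each → 2
  2 × O: no H
  1 × C: 3 H
  1 × N: 2 H
  1 × N: 1 H
  1 × S (aromatic): no H
  Total hydrogens = 12.
Molecular formula: C9H12N2O2S

C9H12N2O2S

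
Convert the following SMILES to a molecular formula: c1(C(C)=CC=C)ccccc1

C11H12

Heavy atoms from the SMILES: 11 C.
Implicit hydrogens by atom environment:
  5 × C (aromatic): 1 H each → 5
  2 × C: 1 H each → 2
  1 × C: 3 H
  1 × C: 2 H
  1 × C: no H
  1 × C (aromatic): no H
  Total hydrogens = 12.
Molecular formula: C11H12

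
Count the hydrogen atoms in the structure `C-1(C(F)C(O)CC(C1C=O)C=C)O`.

Hydrogens are implicit in SMILES; fill each atom to its normal valence:
  7 × C: 1 H each → 7
  2 × C: 2 H each → 4
  2 × O: 1 H each → 2
  1 × F: no H
  1 × O: no H
  Total hydrogens = 13.

13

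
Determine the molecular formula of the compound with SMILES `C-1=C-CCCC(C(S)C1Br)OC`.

C9H15BrOS

Heavy atoms from the SMILES: 1 Br, 9 C, 1 O, 1 S.
Implicit hydrogens by atom environment:
  5 × C: 1 H each → 5
  3 × C: 2 H each → 6
  1 × Br: no H
  1 × C: 3 H
  1 × O: no H
  1 × S: 1 H
  Total hydrogens = 15.
Molecular formula: C9H15BrOS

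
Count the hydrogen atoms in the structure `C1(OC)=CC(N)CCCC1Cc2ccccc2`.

21

Hydrogens are implicit in SMILES; fill each atom to its normal valence:
  5 × C (aromatic): 1 H each → 5
  4 × C: 2 H each → 8
  3 × C: 1 H each → 3
  1 × C: 3 H
  1 × C: no H
  1 × C (aromatic): no H
  1 × N: 2 H
  1 × O: no H
  Total hydrogens = 21.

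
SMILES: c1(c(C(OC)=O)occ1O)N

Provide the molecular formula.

C6H7NO4

Heavy atoms from the SMILES: 6 C, 1 N, 4 O.
Implicit hydrogens by atom environment:
  3 × C (aromatic): no H
  2 × O: no H
  1 × C: 3 H
  1 × C (aromatic): 1 H
  1 × C: no H
  1 × N: 2 H
  1 × O: 1 H
  1 × O (aromatic): no H
  Total hydrogens = 7.
Molecular formula: C6H7NO4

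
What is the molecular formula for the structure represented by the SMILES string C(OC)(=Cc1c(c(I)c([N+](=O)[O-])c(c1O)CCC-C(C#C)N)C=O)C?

Heavy atoms from the SMILES: 17 C, 1 I, 2 N, 5 O.
Implicit hydrogens by atom environment:
  6 × C (aromatic): no H
  4 × C: 1 H each → 4
  3 × C: 2 H each → 6
  3 × O: no H
  2 × C: 3 H each → 6
  2 × C: no H
  1 × I: no H
  1 × N: 2 H
  1 × N (charge +1): no H
  1 × O: 1 H
  1 × O (charge -1): no H
  Total hydrogens = 19.
Molecular formula: C17H19IN2O5

C17H19IN2O5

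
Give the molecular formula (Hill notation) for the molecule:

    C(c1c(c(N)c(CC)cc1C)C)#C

C12H15N

Heavy atoms from the SMILES: 12 C, 1 N.
Implicit hydrogens by atom environment:
  5 × C (aromatic): no H
  3 × C: 3 H each → 9
  1 × C: 2 H
  1 × C (aromatic): 1 H
  1 × C: 1 H
  1 × C: no H
  1 × N: 2 H
  Total hydrogens = 15.
Molecular formula: C12H15N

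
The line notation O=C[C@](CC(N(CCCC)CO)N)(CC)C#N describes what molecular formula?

C12H23N3O2

Heavy atoms from the SMILES: 12 C, 3 N, 2 O.
Implicit hydrogens by atom environment:
  6 × C: 2 H each → 12
  2 × C: 3 H each → 6
  2 × C: 1 H each → 2
  2 × C: no H
  2 × N: no H
  1 × N: 2 H
  1 × O: 1 H
  1 × O: no H
  Total hydrogens = 23.
Molecular formula: C12H23N3O2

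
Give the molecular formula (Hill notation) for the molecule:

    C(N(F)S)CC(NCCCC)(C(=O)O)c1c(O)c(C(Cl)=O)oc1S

Heavy atoms from the SMILES: 13 C, 1 Cl, 1 F, 2 N, 5 O, 2 S.
Implicit hydrogens by atom environment:
  5 × C: 2 H each → 10
  4 × C (aromatic): no H
  3 × C: no H
  2 × O: 1 H each → 2
  2 × O: no H
  2 × S: 1 H each → 2
  1 × C: 3 H
  1 × Cl: no H
  1 × F: no H
  1 × N: 1 H
  1 × N: no H
  1 × O (aromatic): no H
  Total hydrogens = 18.
Molecular formula: C13H18ClFN2O5S2

C13H18ClFN2O5S2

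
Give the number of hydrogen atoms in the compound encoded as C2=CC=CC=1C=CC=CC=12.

Hydrogens are implicit in SMILES; fill each atom to its normal valence:
  8 × C (aromatic): 1 H each → 8
  2 × C (aromatic): no H
  Total hydrogens = 8.

8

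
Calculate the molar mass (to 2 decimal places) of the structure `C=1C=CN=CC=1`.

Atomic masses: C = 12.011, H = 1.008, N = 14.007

79.10

Molecular formula: C5H5N.
M = 5×12.011 + 5×1.008 + 1×14.007 = 79.10 g/mol.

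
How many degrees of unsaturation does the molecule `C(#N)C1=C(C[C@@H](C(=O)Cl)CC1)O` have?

Molecular formula from the SMILES: C8H8ClNO2.
DoU = (2C + 2 + N − H − X)/2 = (2·8 + 2 + 1 − 8 − 1)/2 = 10/2 = 5.
(Structurally: 1 ring(s) + 4 π bond(s) = 5.)

5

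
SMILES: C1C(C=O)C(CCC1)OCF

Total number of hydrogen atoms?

Hydrogens are implicit in SMILES; fill each atom to its normal valence:
  5 × C: 2 H each → 10
  3 × C: 1 H each → 3
  2 × O: no H
  1 × F: no H
  Total hydrogens = 13.

13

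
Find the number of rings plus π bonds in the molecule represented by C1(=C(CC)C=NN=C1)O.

4

Molecular formula from the SMILES: C6H8N2O.
DoU = (2C + 2 + N − H − X)/2 = (2·6 + 2 + 2 − 8 − 0)/2 = 8/2 = 4.
(Structurally: 1 ring(s) + 3 π bond(s) = 4.)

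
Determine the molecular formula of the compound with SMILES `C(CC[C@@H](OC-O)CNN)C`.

C7H18N2O2

Heavy atoms from the SMILES: 7 C, 2 N, 2 O.
Implicit hydrogens by atom environment:
  5 × C: 2 H each → 10
  1 × C: 3 H
  1 × C: 1 H
  1 × N: 2 H
  1 × N: 1 H
  1 × O: 1 H
  1 × O: no H
  Total hydrogens = 18.
Molecular formula: C7H18N2O2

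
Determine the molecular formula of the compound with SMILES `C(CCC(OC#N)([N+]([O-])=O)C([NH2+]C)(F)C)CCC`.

Heavy atoms from the SMILES: 11 C, 1 F, 3 N, 3 O.
Implicit hydrogens by atom environment:
  5 × C: 2 H each → 10
  3 × C: 3 H each → 9
  3 × C: no H
  2 × O: no H
  1 × F: no H
  1 × N (charge +1): 2 H
  1 × N: no H
  1 × N (charge +1): no H
  1 × O (charge -1): no H
  Total hydrogens = 21.
Net charge +1.
Molecular formula: C11H21FN3O3+

C11H21FN3O3+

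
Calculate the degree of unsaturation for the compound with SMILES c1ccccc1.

4

Molecular formula from the SMILES: C6H6.
DoU = (2C + 2 + N − H − X)/2 = (2·6 + 2 + 0 − 6 − 0)/2 = 8/2 = 4.
(Structurally: 1 ring(s) + 3 π bond(s) = 4.)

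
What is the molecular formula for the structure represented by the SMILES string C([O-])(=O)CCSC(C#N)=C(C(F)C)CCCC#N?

C12H14FN2O2S-

Heavy atoms from the SMILES: 12 C, 1 F, 2 N, 2 O, 1 S.
Implicit hydrogens by atom environment:
  5 × C: 2 H each → 10
  5 × C: no H
  2 × N: no H
  1 × C: 3 H
  1 × C: 1 H
  1 × F: no H
  1 × O: no H
  1 × O (charge -1): no H
  1 × S: no H
  Total hydrogens = 14.
Net charge -1.
Molecular formula: C12H14FN2O2S-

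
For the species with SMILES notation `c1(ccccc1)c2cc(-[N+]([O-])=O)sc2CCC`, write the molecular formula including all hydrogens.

Heavy atoms from the SMILES: 13 C, 1 N, 2 O, 1 S.
Implicit hydrogens by atom environment:
  6 × C (aromatic): 1 H each → 6
  4 × C (aromatic): no H
  2 × C: 2 H each → 4
  1 × C: 3 H
  1 × N (charge +1): no H
  1 × O: no H
  1 × O (charge -1): no H
  1 × S (aromatic): no H
  Total hydrogens = 13.
Molecular formula: C13H13NO2S

C13H13NO2S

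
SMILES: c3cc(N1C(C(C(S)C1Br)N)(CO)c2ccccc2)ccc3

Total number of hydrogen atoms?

19

Hydrogens are implicit in SMILES; fill each atom to its normal valence:
  10 × C (aromatic): 1 H each → 10
  3 × C: 1 H each → 3
  2 × C (aromatic): no H
  1 × Br: no H
  1 × C: 2 H
  1 × C: no H
  1 × N: 2 H
  1 × N: no H
  1 × O: 1 H
  1 × S: 1 H
  Total hydrogens = 19.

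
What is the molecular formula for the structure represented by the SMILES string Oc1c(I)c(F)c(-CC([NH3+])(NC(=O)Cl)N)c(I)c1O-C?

Heavy atoms from the SMILES: 10 C, 1 Cl, 1 F, 2 I, 3 N, 3 O.
Implicit hydrogens by atom environment:
  6 × C (aromatic): no H
  2 × C: no H
  2 × I: no H
  2 × O: no H
  1 × C: 3 H
  1 × C: 2 H
  1 × Cl: no H
  1 × F: no H
  1 × N (charge +1): 3 H
  1 × N: 2 H
  1 × N: 1 H
  1 × O: 1 H
  Total hydrogens = 12.
Net charge +1.
Molecular formula: C10H12ClFI2N3O3+

C10H12ClFI2N3O3+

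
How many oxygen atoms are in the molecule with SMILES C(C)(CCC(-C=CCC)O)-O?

2

The symbol for oxygen appears 2 times in the SMILES.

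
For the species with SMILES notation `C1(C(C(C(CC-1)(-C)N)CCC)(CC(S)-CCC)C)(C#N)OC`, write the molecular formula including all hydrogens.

C18H34N2OS

Heavy atoms from the SMILES: 18 C, 2 N, 1 O, 1 S.
Implicit hydrogens by atom environment:
  7 × C: 2 H each → 14
  5 × C: 3 H each → 15
  4 × C: no H
  2 × C: 1 H each → 2
  1 × N: 2 H
  1 × N: no H
  1 × O: no H
  1 × S: 1 H
  Total hydrogens = 34.
Molecular formula: C18H34N2OS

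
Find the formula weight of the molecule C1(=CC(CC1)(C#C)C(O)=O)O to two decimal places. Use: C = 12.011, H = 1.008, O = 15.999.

Molecular formula: C8H8O3.
M = 8×12.011 + 8×1.008 + 3×15.999 = 152.15 g/mol.

152.15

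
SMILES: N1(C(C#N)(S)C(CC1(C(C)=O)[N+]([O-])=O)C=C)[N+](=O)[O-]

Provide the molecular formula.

C9H10N4O5S

Heavy atoms from the SMILES: 9 C, 4 N, 5 O, 1 S.
Implicit hydrogens by atom environment:
  4 × C: no H
  3 × O: no H
  2 × C: 2 H each → 4
  2 × C: 1 H each → 2
  2 × N: no H
  2 × N (charge +1): no H
  2 × O (charge -1): no H
  1 × C: 3 H
  1 × S: 1 H
  Total hydrogens = 10.
Molecular formula: C9H10N4O5S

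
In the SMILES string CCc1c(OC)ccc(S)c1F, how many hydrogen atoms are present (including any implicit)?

Hydrogens are implicit in SMILES; fill each atom to its normal valence:
  4 × C (aromatic): no H
  2 × C: 3 H each → 6
  2 × C (aromatic): 1 H each → 2
  1 × C: 2 H
  1 × F: no H
  1 × O: no H
  1 × S: 1 H
  Total hydrogens = 11.

11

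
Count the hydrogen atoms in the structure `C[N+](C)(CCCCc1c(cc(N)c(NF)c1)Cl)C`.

22

Hydrogens are implicit in SMILES; fill each atom to its normal valence:
  4 × C: 2 H each → 8
  4 × C (aromatic): no H
  3 × C: 3 H each → 9
  2 × C (aromatic): 1 H each → 2
  1 × Cl: no H
  1 × F: no H
  1 × N: 2 H
  1 × N: 1 H
  1 × N (charge +1): no H
  Total hydrogens = 22.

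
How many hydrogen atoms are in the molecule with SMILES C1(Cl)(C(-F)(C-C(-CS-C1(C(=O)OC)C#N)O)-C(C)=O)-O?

13

Hydrogens are implicit in SMILES; fill each atom to its normal valence:
  6 × C: no H
  3 × O: no H
  2 × C: 3 H each → 6
  2 × C: 2 H each → 4
  2 × O: 1 H each → 2
  1 × C: 1 H
  1 × Cl: no H
  1 × F: no H
  1 × N: no H
  1 × S: no H
  Total hydrogens = 13.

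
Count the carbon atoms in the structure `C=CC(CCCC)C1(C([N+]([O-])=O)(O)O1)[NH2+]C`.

The symbol for carbon appears 10 times in the SMILES.

10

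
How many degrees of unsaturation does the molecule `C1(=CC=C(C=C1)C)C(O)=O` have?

5

Molecular formula from the SMILES: C8H8O2.
DoU = (2C + 2 + N − H − X)/2 = (2·8 + 2 + 0 − 8 − 0)/2 = 10/2 = 5.
(Structurally: 1 ring(s) + 4 π bond(s) = 5.)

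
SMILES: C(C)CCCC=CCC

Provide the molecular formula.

C9H18

Heavy atoms from the SMILES: 9 C.
Implicit hydrogens by atom environment:
  5 × C: 2 H each → 10
  2 × C: 3 H each → 6
  2 × C: 1 H each → 2
  Total hydrogens = 18.
Molecular formula: C9H18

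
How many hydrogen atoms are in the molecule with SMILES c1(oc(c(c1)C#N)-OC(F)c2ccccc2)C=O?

8

Hydrogens are implicit in SMILES; fill each atom to its normal valence:
  6 × C (aromatic): 1 H each → 6
  4 × C (aromatic): no H
  2 × C: 1 H each → 2
  2 × O: no H
  1 × C: no H
  1 × F: no H
  1 × N: no H
  1 × O (aromatic): no H
  Total hydrogens = 8.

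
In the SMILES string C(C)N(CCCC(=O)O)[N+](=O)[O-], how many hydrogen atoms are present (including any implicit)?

12

Hydrogens are implicit in SMILES; fill each atom to its normal valence:
  4 × C: 2 H each → 8
  2 × O: no H
  1 × C: 3 H
  1 × C: no H
  1 × N: no H
  1 × N (charge +1): no H
  1 × O: 1 H
  1 × O (charge -1): no H
  Total hydrogens = 12.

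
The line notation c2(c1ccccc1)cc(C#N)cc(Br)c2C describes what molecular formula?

Heavy atoms from the SMILES: 1 Br, 14 C, 1 N.
Implicit hydrogens by atom environment:
  7 × C (aromatic): 1 H each → 7
  5 × C (aromatic): no H
  1 × Br: no H
  1 × C: 3 H
  1 × C: no H
  1 × N: no H
  Total hydrogens = 10.
Molecular formula: C14H10BrN

C14H10BrN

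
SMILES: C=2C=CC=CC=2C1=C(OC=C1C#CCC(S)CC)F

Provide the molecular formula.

Heavy atoms from the SMILES: 16 C, 1 F, 1 O, 1 S.
Implicit hydrogens by atom environment:
  6 × C (aromatic): 1 H each → 6
  4 × C (aromatic): no H
  2 × C: 2 H each → 4
  2 × C: no H
  1 × C: 3 H
  1 × C: 1 H
  1 × F: no H
  1 × O (aromatic): no H
  1 × S: 1 H
  Total hydrogens = 15.
Molecular formula: C16H15FOS

C16H15FOS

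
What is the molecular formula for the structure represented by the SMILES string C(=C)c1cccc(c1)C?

Heavy atoms from the SMILES: 9 C.
Implicit hydrogens by atom environment:
  4 × C (aromatic): 1 H each → 4
  2 × C (aromatic): no H
  1 × C: 3 H
  1 × C: 2 H
  1 × C: 1 H
  Total hydrogens = 10.
Molecular formula: C9H10

C9H10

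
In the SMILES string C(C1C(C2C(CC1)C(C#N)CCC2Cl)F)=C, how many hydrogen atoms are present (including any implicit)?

17

Hydrogens are implicit in SMILES; fill each atom to its normal valence:
  7 × C: 1 H each → 7
  5 × C: 2 H each → 10
  1 × C: no H
  1 × Cl: no H
  1 × F: no H
  1 × N: no H
  Total hydrogens = 17.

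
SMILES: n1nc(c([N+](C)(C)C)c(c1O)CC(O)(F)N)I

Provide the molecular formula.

Heavy atoms from the SMILES: 9 C, 1 F, 1 I, 4 N, 2 O.
Implicit hydrogens by atom environment:
  4 × C (aromatic): no H
  3 × C: 3 H each → 9
  2 × N (aromatic): no H
  2 × O: 1 H each → 2
  1 × C: 2 H
  1 × C: no H
  1 × F: no H
  1 × I: no H
  1 × N: 2 H
  1 × N (charge +1): no H
  Total hydrogens = 15.
Net charge +1.
Molecular formula: C9H15FIN4O2+

C9H15FIN4O2+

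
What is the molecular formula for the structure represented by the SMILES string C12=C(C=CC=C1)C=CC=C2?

Heavy atoms from the SMILES: 10 C.
Implicit hydrogens by atom environment:
  8 × C (aromatic): 1 H each → 8
  2 × C (aromatic): no H
  Total hydrogens = 8.
Molecular formula: C10H8

C10H8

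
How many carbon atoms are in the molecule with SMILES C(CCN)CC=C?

6

The symbol for carbon appears 6 times in the SMILES.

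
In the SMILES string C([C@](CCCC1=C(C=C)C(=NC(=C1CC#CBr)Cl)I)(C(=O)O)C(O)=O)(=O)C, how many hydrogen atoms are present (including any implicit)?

Hydrogens are implicit in SMILES; fill each atom to its normal valence:
  6 × C: no H
  5 × C: 2 H each → 10
  5 × C (aromatic): no H
  3 × O: no H
  2 × O: 1 H each → 2
  1 × Br: no H
  1 × C: 3 H
  1 × C: 1 H
  1 × Cl: no H
  1 × I: no H
  1 × N (aromatic): no H
  Total hydrogens = 16.

16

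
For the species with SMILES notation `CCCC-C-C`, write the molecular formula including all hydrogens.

Heavy atoms from the SMILES: 6 C.
Implicit hydrogens by atom environment:
  4 × C: 2 H each → 8
  2 × C: 3 H each → 6
  Total hydrogens = 14.
Molecular formula: C6H14

C6H14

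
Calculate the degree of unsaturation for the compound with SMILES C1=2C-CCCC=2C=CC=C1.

5

Molecular formula from the SMILES: C10H12.
DoU = (2C + 2 + N − H − X)/2 = (2·10 + 2 + 0 − 12 − 0)/2 = 10/2 = 5.
(Structurally: 2 ring(s) + 3 π bond(s) = 5.)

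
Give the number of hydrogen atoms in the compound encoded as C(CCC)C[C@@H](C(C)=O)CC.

Hydrogens are implicit in SMILES; fill each atom to its normal valence:
  5 × C: 2 H each → 10
  3 × C: 3 H each → 9
  1 × C: 1 H
  1 × C: no H
  1 × O: no H
  Total hydrogens = 20.

20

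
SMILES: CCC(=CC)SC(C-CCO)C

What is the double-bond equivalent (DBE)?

Molecular formula from the SMILES: C10H20OS.
DoU = (2C + 2 + N − H − X)/2 = (2·10 + 2 + 0 − 20 − 0)/2 = 2/2 = 1.
(Structurally: 0 ring(s) + 1 π bond(s) = 1.)

1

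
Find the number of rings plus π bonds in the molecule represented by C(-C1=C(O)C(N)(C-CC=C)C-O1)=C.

4

Molecular formula from the SMILES: C10H15NO2.
DoU = (2C + 2 + N − H − X)/2 = (2·10 + 2 + 1 − 15 − 0)/2 = 8/2 = 4.
(Structurally: 1 ring(s) + 3 π bond(s) = 4.)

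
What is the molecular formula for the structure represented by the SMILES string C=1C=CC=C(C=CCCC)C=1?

C11H14

Heavy atoms from the SMILES: 11 C.
Implicit hydrogens by atom environment:
  5 × C (aromatic): 1 H each → 5
  2 × C: 2 H each → 4
  2 × C: 1 H each → 2
  1 × C: 3 H
  1 × C (aromatic): no H
  Total hydrogens = 14.
Molecular formula: C11H14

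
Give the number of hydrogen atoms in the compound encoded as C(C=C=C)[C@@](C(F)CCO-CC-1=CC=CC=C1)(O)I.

Hydrogens are implicit in SMILES; fill each atom to its normal valence:
  5 × C: 2 H each → 10
  5 × C (aromatic): 1 H each → 5
  2 × C: 1 H each → 2
  2 × C: no H
  1 × C (aromatic): no H
  1 × F: no H
  1 × I: no H
  1 × O: 1 H
  1 × O: no H
  Total hydrogens = 18.

18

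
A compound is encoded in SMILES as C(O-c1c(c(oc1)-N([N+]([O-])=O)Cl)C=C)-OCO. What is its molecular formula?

Heavy atoms from the SMILES: 8 C, 1 Cl, 2 N, 6 O.
Implicit hydrogens by atom environment:
  3 × C: 2 H each → 6
  3 × C (aromatic): no H
  3 × O: no H
  1 × C (aromatic): 1 H
  1 × C: 1 H
  1 × Cl: no H
  1 × N: no H
  1 × N (charge +1): no H
  1 × O: 1 H
  1 × O (aromatic): no H
  1 × O (charge -1): no H
  Total hydrogens = 9.
Molecular formula: C8H9ClN2O6

C8H9ClN2O6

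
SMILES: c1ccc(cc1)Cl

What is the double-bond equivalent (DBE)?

Molecular formula from the SMILES: C6H5Cl.
DoU = (2C + 2 + N − H − X)/2 = (2·6 + 2 + 0 − 5 − 1)/2 = 8/2 = 4.
(Structurally: 1 ring(s) + 3 π bond(s) = 4.)

4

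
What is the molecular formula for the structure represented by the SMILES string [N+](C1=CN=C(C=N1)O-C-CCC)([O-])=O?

C8H11N3O3

Heavy atoms from the SMILES: 8 C, 3 N, 3 O.
Implicit hydrogens by atom environment:
  3 × C: 2 H each → 6
  2 × C (aromatic): 1 H each → 2
  2 × C (aromatic): no H
  2 × N (aromatic): no H
  2 × O: no H
  1 × C: 3 H
  1 × N (charge +1): no H
  1 × O (charge -1): no H
  Total hydrogens = 11.
Molecular formula: C8H11N3O3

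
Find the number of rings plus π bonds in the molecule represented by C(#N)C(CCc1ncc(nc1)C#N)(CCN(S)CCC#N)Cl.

10

Molecular formula from the SMILES: C14H15ClN6S.
DoU = (2C + 2 + N − H − X)/2 = (2·14 + 2 + 6 − 15 − 1)/2 = 20/2 = 10.
(Structurally: 1 ring(s) + 9 π bond(s) = 10.)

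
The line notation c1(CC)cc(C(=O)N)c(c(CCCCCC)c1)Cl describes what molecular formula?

C15H22ClNO

Heavy atoms from the SMILES: 15 C, 1 Cl, 1 N, 1 O.
Implicit hydrogens by atom environment:
  6 × C: 2 H each → 12
  4 × C (aromatic): no H
  2 × C: 3 H each → 6
  2 × C (aromatic): 1 H each → 2
  1 × C: no H
  1 × Cl: no H
  1 × N: 2 H
  1 × O: no H
  Total hydrogens = 22.
Molecular formula: C15H22ClNO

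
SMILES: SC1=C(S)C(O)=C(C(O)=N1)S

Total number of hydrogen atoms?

5

Hydrogens are implicit in SMILES; fill each atom to its normal valence:
  5 × C (aromatic): no H
  3 × S: 1 H each → 3
  2 × O: 1 H each → 2
  1 × N (aromatic): no H
  Total hydrogens = 5.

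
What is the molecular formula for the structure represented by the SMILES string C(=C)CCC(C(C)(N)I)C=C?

Heavy atoms from the SMILES: 9 C, 1 I, 1 N.
Implicit hydrogens by atom environment:
  4 × C: 2 H each → 8
  3 × C: 1 H each → 3
  1 × C: 3 H
  1 × C: no H
  1 × I: no H
  1 × N: 2 H
  Total hydrogens = 16.
Molecular formula: C9H16IN

C9H16IN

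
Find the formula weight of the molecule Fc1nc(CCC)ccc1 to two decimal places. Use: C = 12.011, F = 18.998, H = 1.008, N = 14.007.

Molecular formula: C8H10FN.
M = 8×12.011 + 1×18.998 + 10×1.008 + 1×14.007 = 139.17 g/mol.

139.17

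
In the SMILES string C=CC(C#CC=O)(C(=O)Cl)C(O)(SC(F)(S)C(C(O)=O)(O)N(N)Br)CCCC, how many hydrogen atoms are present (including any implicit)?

Hydrogens are implicit in SMILES; fill each atom to its normal valence:
  8 × C: no H
  4 × C: 2 H each → 8
  3 × O: 1 H each → 3
  3 × O: no H
  2 × C: 1 H each → 2
  1 × Br: no H
  1 × C: 3 H
  1 × Cl: no H
  1 × F: no H
  1 × N: 2 H
  1 × N: no H
  1 × S: 1 H
  1 × S: no H
  Total hydrogens = 19.

19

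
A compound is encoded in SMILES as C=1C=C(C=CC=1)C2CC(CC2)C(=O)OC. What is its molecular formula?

Heavy atoms from the SMILES: 13 C, 2 O.
Implicit hydrogens by atom environment:
  5 × C (aromatic): 1 H each → 5
  3 × C: 2 H each → 6
  2 × C: 1 H each → 2
  2 × O: no H
  1 × C: 3 H
  1 × C: no H
  1 × C (aromatic): no H
  Total hydrogens = 16.
Molecular formula: C13H16O2

C13H16O2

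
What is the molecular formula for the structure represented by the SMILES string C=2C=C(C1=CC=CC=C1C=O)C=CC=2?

Heavy atoms from the SMILES: 13 C, 1 O.
Implicit hydrogens by atom environment:
  9 × C (aromatic): 1 H each → 9
  3 × C (aromatic): no H
  1 × C: 1 H
  1 × O: no H
  Total hydrogens = 10.
Molecular formula: C13H10O

C13H10O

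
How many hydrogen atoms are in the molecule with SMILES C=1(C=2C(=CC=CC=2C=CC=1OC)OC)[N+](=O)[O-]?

Hydrogens are implicit in SMILES; fill each atom to its normal valence:
  5 × C (aromatic): 1 H each → 5
  5 × C (aromatic): no H
  3 × O: no H
  2 × C: 3 H each → 6
  1 × N (charge +1): no H
  1 × O (charge -1): no H
  Total hydrogens = 11.

11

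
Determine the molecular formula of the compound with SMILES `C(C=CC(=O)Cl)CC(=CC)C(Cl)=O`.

Heavy atoms from the SMILES: 9 C, 2 Cl, 2 O.
Implicit hydrogens by atom environment:
  3 × C: 1 H each → 3
  3 × C: no H
  2 × C: 2 H each → 4
  2 × Cl: no H
  2 × O: no H
  1 × C: 3 H
  Total hydrogens = 10.
Molecular formula: C9H10Cl2O2

C9H10Cl2O2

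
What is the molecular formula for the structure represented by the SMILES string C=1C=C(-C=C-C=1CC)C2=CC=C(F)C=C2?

C14H13F

Heavy atoms from the SMILES: 14 C, 1 F.
Implicit hydrogens by atom environment:
  8 × C (aromatic): 1 H each → 8
  4 × C (aromatic): no H
  1 × C: 3 H
  1 × C: 2 H
  1 × F: no H
  Total hydrogens = 13.
Molecular formula: C14H13F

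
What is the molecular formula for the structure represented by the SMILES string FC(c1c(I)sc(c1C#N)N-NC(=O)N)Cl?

Heavy atoms from the SMILES: 7 C, 1 Cl, 1 F, 1 I, 4 N, 1 O, 1 S.
Implicit hydrogens by atom environment:
  4 × C (aromatic): no H
  2 × C: no H
  2 × N: 1 H each → 2
  1 × C: 1 H
  1 × Cl: no H
  1 × F: no H
  1 × I: no H
  1 × N: 2 H
  1 × N: no H
  1 × O: no H
  1 × S (aromatic): no H
  Total hydrogens = 5.
Molecular formula: C7H5ClFIN4OS

C7H5ClFIN4OS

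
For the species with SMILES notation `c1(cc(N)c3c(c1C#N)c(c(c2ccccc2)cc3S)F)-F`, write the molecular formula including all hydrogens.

Heavy atoms from the SMILES: 17 C, 2 F, 2 N, 1 S.
Implicit hydrogens by atom environment:
  9 × C (aromatic): no H
  7 × C (aromatic): 1 H each → 7
  2 × F: no H
  1 × C: no H
  1 × N: 2 H
  1 × N: no H
  1 × S: 1 H
  Total hydrogens = 10.
Molecular formula: C17H10F2N2S

C17H10F2N2S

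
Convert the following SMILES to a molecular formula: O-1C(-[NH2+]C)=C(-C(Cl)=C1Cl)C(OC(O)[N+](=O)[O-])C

C8H11Cl2N2O5+

Heavy atoms from the SMILES: 8 C, 2 Cl, 2 N, 5 O.
Implicit hydrogens by atom environment:
  4 × C (aromatic): no H
  2 × C: 3 H each → 6
  2 × C: 1 H each → 2
  2 × Cl: no H
  2 × O: no H
  1 × N (charge +1): 2 H
  1 × N (charge +1): no H
  1 × O: 1 H
  1 × O (aromatic): no H
  1 × O (charge -1): no H
  Total hydrogens = 11.
Net charge +1.
Molecular formula: C8H11Cl2N2O5+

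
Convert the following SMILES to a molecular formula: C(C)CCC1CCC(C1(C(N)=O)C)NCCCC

Heavy atoms from the SMILES: 15 C, 2 N, 1 O.
Implicit hydrogens by atom environment:
  8 × C: 2 H each → 16
  3 × C: 3 H each → 9
  2 × C: 1 H each → 2
  2 × C: no H
  1 × N: 2 H
  1 × N: 1 H
  1 × O: no H
  Total hydrogens = 30.
Molecular formula: C15H30N2O

C15H30N2O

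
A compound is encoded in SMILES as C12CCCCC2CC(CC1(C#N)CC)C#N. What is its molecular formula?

Heavy atoms from the SMILES: 14 C, 2 N.
Implicit hydrogens by atom environment:
  7 × C: 2 H each → 14
  3 × C: 1 H each → 3
  3 × C: no H
  2 × N: no H
  1 × C: 3 H
  Total hydrogens = 20.
Molecular formula: C14H20N2

C14H20N2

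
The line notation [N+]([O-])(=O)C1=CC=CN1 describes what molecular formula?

Heavy atoms from the SMILES: 4 C, 2 N, 2 O.
Implicit hydrogens by atom environment:
  3 × C (aromatic): 1 H each → 3
  1 × C (aromatic): no H
  1 × N (aromatic): 1 H
  1 × N (charge +1): no H
  1 × O: no H
  1 × O (charge -1): no H
  Total hydrogens = 4.
Molecular formula: C4H4N2O2

C4H4N2O2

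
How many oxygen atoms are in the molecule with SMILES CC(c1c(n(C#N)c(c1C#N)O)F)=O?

2

The symbol for oxygen appears 2 times in the SMILES.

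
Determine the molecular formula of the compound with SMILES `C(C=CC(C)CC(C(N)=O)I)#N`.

Heavy atoms from the SMILES: 8 C, 1 I, 2 N, 1 O.
Implicit hydrogens by atom environment:
  4 × C: 1 H each → 4
  2 × C: no H
  1 × C: 3 H
  1 × C: 2 H
  1 × I: no H
  1 × N: 2 H
  1 × N: no H
  1 × O: no H
  Total hydrogens = 11.
Molecular formula: C8H11IN2O

C8H11IN2O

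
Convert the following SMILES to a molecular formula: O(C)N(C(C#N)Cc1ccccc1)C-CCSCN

C14H21N3OS

Heavy atoms from the SMILES: 14 C, 3 N, 1 O, 1 S.
Implicit hydrogens by atom environment:
  5 × C: 2 H each → 10
  5 × C (aromatic): 1 H each → 5
  2 × N: no H
  1 × C: 3 H
  1 × C: 1 H
  1 × C: no H
  1 × C (aromatic): no H
  1 × N: 2 H
  1 × O: no H
  1 × S: no H
  Total hydrogens = 21.
Molecular formula: C14H21N3OS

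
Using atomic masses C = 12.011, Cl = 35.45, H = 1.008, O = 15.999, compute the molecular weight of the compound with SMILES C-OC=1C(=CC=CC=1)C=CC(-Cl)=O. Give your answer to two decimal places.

Molecular formula: C10H9ClO2.
M = 10×12.011 + 1×35.45 + 9×1.008 + 2×15.999 = 196.63 g/mol.

196.63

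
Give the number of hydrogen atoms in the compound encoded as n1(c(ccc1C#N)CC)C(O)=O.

Hydrogens are implicit in SMILES; fill each atom to its normal valence:
  2 × C (aromatic): 1 H each → 2
  2 × C (aromatic): no H
  2 × C: no H
  1 × C: 3 H
  1 × C: 2 H
  1 × N (aromatic): no H
  1 × N: no H
  1 × O: 1 H
  1 × O: no H
  Total hydrogens = 8.

8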